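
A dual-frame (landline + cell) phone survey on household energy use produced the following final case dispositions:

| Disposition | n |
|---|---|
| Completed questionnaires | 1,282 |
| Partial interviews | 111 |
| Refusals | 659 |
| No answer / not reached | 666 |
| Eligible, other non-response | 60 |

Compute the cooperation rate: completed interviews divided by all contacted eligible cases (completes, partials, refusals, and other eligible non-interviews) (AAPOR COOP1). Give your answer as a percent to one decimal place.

Num: 1282
Base: 1282 + 111 + 659 + 60 = 2112
COOP1 = 1282 / 2112 = 0.6070

60.7%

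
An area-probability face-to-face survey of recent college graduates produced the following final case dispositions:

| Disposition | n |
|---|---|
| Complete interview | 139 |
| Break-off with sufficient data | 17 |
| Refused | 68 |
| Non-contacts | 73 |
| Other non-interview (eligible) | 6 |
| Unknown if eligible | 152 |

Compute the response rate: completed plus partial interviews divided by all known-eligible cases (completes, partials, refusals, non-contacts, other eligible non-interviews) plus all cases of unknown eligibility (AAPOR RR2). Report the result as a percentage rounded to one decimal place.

34.3%

Top = 139 + 17 = 156
Denominator = 139 + 17 + 68 + 73 + 6 + 152 = 455
RR2 = 156 / 455 = 0.3429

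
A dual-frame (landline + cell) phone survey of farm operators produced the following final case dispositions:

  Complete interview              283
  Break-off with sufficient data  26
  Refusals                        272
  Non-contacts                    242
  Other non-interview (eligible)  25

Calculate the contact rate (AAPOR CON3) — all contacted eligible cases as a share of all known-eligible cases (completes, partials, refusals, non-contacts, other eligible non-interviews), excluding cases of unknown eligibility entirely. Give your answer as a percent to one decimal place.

Top → 283 + 26 + 272 + 25 = 606
Base → 283 + 26 + 272 + 242 + 25 = 848
CON3 = 606 / 848 = 0.7146

71.5%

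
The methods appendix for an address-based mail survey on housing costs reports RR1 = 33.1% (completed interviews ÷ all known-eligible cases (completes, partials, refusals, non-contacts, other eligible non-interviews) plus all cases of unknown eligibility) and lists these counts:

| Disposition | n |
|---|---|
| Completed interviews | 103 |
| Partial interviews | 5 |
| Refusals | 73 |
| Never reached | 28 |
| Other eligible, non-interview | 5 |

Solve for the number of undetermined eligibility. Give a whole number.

RR1 = 103 / D = 0.331
D = 103 / 0.331 = 311.2
Remaining denominator categories sum to 214
undetermined eligibility = 311.2 − 214 ≈ 97

97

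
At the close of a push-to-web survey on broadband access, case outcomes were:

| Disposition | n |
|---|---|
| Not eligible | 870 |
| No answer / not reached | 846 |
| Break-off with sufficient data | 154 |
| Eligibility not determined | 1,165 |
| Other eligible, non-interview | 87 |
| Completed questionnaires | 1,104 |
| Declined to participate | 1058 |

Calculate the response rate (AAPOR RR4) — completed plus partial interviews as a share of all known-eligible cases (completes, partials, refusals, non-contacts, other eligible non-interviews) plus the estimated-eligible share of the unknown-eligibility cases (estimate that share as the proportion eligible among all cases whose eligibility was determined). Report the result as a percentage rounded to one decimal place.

30.2%

Numerator = 1104 + 154 = 1258
Eligible (known) = 1104 + 154 + 1058 + 846 + 87 = 3249
e = 3249 / (3249 + 870) = 3249 / 4119 = 0.7888
Eligible share of unknowns = 0.7888 × 1165 = 918.95
Denominator = 3249 + 918.95 = 4167.95
RR4 = 1258 / 4167.95 = 0.3018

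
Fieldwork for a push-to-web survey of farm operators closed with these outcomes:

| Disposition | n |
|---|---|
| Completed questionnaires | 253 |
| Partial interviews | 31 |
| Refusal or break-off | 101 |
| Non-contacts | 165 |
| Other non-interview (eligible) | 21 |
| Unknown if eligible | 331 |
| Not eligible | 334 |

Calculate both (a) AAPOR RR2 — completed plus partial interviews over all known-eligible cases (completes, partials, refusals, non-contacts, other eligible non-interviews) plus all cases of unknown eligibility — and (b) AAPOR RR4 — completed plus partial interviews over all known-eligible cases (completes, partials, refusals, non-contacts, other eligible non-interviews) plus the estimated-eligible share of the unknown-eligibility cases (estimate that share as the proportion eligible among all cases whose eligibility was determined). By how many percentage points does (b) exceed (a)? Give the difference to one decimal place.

4.9

Top = 253 + 31 = 284
Denom = 253 + 31 + 101 + 165 + 21 + 331 = 902
RR2 = 284 / 902 = 0.3149
Eligible (known) = 253 + 31 + 101 + 165 + 21 = 571
e = 571 / (571 + 334) = 571 / 905 = 0.6309
e × U = 0.6309 × 331 = 208.83
Denom = 571 + 208.83 = 779.83
RR4 = 284 / 779.83 = 0.3642
Difference = 36.42 − 31.49 = 4.93 percentage points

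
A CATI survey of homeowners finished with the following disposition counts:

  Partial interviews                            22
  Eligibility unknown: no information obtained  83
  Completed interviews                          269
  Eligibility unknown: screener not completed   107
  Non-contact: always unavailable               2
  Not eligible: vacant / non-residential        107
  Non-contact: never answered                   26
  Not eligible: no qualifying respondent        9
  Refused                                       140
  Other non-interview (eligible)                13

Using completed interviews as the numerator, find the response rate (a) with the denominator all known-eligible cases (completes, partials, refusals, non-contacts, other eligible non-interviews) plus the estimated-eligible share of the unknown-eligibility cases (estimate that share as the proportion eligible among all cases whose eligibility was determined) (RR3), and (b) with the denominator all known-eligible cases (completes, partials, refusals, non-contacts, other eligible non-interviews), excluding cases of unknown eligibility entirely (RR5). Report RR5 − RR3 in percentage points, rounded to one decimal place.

Non-contacts = 26 + 2 = 28
Unknown if eligible = 107 + 83 = 190
Ineligible = 9 + 107 = 116
Num → 269
Determined eligible → 269 + 22 + 140 + 28 + 13 = 472
e = 472 / (472 + 116) = 472 / 588 = 0.8027
e × U → 0.8027 × 190 = 152.51
Denom → 472 + 152.51 = 624.51
RR3 = 269 / 624.51 = 0.4307
Denom → 269 + 22 + 140 + 28 + 13 = 472
RR5 = 269 / 472 = 0.5699
Difference = 56.99 − 43.07 = 13.92 percentage points

13.9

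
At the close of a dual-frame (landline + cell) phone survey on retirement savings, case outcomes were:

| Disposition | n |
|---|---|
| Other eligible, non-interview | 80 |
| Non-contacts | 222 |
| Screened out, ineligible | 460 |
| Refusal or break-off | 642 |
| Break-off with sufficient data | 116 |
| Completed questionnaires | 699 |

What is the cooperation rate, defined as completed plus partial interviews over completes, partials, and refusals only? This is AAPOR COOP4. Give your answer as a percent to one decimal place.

Num = 699 + 116 = 815
Base = 699 + 116 + 642 = 1457
COOP4 = 815 / 1457 = 0.5594

55.9%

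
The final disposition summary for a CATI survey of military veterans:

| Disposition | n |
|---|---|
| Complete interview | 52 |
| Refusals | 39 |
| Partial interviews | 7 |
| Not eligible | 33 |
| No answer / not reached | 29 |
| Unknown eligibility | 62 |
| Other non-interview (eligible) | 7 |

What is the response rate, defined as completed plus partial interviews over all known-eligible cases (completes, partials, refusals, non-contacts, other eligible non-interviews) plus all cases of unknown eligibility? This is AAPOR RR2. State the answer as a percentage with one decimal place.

Top: 52 + 7 = 59
Denominator: 52 + 7 + 39 + 29 + 7 + 62 = 196
RR2 = 59 / 196 = 0.3010

30.1%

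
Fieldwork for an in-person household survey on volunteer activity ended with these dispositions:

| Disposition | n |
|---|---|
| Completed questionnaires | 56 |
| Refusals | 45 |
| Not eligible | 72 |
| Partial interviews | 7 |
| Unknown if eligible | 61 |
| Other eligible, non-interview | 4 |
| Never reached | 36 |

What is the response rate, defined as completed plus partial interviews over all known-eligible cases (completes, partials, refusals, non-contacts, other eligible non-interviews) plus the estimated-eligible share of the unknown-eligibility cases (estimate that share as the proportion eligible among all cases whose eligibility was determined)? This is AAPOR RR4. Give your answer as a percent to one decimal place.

Num: 56 + 7 = 63
Determined eligible: 56 + 7 + 45 + 36 + 4 = 148
e = 148 / (148 + 72) = 148 / 220 = 0.6727
e × U: 0.6727 × 61 = 41.03
Denominator: 148 + 41.03 = 189.03
RR4 = 63 / 189.03 = 0.3333

33.3%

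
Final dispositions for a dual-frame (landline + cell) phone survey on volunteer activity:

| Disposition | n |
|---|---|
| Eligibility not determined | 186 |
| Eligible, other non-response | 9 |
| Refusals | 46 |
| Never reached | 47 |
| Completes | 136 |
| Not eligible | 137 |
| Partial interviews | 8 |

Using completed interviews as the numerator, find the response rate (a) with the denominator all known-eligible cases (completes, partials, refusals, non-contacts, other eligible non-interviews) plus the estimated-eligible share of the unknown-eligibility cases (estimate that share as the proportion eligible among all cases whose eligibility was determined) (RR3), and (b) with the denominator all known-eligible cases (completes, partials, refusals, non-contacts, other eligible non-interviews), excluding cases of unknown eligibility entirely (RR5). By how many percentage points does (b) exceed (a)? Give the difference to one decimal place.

Top: 136
Known eligible: 136 + 8 + 46 + 47 + 9 = 246
e = 246 / (246 + 137) = 246 / 383 = 0.6423
Estimated eligible among unknowns: 0.6423 × 186 = 119.47
Base: 246 + 119.47 = 365.47
RR3 = 136 / 365.47 = 0.3721
Base: 136 + 8 + 46 + 47 + 9 = 246
RR5 = 136 / 246 = 0.5528
Difference = 55.28 − 37.21 = 18.07 percentage points

18.1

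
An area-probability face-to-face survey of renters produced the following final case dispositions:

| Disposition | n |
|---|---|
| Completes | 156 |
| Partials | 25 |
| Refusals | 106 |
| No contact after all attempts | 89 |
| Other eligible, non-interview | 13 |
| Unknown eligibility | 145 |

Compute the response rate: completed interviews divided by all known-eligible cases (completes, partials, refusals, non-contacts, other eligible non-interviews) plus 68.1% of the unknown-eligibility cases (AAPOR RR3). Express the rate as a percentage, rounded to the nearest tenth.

32.0%

Numerator: 156
Known eligible: 156 + 25 + 106 + 89 + 13 = 389
e × U: 0.6810 × 145 = 98.75
Denominator: 389 + 98.75 = 487.75
RR3 = 156 / 487.75 = 0.3198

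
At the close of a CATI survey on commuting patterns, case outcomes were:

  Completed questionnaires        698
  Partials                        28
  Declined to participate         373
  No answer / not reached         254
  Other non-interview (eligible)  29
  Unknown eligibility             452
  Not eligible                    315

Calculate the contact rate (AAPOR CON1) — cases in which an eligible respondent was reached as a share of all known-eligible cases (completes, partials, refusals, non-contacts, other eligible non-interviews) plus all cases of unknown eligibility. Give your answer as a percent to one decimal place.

61.5%

Numerator = 698 + 28 + 373 + 29 = 1128
Base = 698 + 28 + 373 + 254 + 29 + 452 = 1834
CON1 = 1128 / 1834 = 0.6150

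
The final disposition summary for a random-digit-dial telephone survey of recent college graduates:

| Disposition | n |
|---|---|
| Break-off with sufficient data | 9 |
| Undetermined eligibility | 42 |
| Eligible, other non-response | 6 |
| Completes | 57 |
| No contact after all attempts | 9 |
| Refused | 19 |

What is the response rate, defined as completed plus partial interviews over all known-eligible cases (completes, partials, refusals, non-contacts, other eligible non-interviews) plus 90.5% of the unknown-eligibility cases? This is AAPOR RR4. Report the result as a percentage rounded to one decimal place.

Numerator → 57 + 9 = 66
Known eligible → 57 + 9 + 19 + 9 + 6 = 100
Estimated eligible among unknowns → 0.9050 × 42 = 38.01
Base → 100 + 38.01 = 138.01
RR4 = 66 / 138.01 = 0.4782

47.8%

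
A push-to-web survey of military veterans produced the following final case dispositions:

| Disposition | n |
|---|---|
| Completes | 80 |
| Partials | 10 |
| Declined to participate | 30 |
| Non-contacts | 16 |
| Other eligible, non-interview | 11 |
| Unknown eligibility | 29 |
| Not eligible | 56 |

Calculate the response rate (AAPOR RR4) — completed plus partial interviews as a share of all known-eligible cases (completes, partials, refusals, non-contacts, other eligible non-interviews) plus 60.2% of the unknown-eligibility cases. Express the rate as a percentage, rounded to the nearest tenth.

54.7%

Num: 80 + 10 = 90
Known eligible: 80 + 10 + 30 + 16 + 11 = 147
Estimated eligible among unknowns: 0.6020 × 29 = 17.46
Denom: 147 + 17.46 = 164.46
RR4 = 90 / 164.46 = 0.5472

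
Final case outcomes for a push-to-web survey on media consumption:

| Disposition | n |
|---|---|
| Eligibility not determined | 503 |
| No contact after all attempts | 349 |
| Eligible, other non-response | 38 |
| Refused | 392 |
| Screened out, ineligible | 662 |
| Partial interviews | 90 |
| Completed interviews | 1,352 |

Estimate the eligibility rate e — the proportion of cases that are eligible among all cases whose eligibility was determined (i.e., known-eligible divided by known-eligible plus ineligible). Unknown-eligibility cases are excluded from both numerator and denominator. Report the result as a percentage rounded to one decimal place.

77.0%

Known eligible: 1352 + 90 + 392 + 349 + 38 = 2221
e = 2221 / (2221 + 662) = 2221 / 2883 = 0.7704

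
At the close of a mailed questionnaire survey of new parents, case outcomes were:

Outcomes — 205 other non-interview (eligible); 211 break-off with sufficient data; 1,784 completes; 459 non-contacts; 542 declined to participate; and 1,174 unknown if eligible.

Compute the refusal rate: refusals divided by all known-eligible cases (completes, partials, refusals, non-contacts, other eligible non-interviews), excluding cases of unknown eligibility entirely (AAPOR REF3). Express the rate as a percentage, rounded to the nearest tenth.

Num: 542
Denom: 1784 + 211 + 542 + 459 + 205 = 3201
REF3 = 542 / 3201 = 0.1693

16.9%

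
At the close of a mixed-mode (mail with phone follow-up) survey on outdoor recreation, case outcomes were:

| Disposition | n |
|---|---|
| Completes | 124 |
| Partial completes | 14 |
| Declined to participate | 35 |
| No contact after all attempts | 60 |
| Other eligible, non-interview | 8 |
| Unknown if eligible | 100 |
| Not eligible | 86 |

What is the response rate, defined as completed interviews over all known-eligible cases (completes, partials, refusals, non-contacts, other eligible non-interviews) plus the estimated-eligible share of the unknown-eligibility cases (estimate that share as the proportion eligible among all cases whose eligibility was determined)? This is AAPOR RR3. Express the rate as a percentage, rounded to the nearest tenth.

39.4%

Numerator = 124
Determined eligible = 124 + 14 + 35 + 60 + 8 = 241
e = 241 / (241 + 86) = 241 / 327 = 0.7370
e × U = 0.7370 × 100 = 73.70
Denom = 241 + 73.70 = 314.70
RR3 = 124 / 314.70 = 0.3940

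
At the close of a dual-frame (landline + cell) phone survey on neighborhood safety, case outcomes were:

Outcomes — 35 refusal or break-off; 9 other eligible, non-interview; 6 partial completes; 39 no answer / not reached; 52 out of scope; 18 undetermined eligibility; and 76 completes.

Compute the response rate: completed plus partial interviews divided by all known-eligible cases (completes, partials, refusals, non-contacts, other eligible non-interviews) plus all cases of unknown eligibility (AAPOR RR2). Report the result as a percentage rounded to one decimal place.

44.8%

Num = 76 + 6 = 82
Denominator = 76 + 6 + 35 + 39 + 9 + 18 = 183
RR2 = 82 / 183 = 0.4481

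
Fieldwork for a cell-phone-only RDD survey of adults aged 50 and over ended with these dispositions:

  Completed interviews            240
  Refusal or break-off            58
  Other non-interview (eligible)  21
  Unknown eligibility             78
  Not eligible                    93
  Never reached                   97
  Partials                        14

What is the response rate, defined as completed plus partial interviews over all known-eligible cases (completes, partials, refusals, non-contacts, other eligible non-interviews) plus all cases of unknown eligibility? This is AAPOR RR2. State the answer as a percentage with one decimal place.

Top: 240 + 14 = 254
Denominator: 240 + 14 + 58 + 97 + 21 + 78 = 508
RR2 = 254 / 508 = 0.5000

50.0%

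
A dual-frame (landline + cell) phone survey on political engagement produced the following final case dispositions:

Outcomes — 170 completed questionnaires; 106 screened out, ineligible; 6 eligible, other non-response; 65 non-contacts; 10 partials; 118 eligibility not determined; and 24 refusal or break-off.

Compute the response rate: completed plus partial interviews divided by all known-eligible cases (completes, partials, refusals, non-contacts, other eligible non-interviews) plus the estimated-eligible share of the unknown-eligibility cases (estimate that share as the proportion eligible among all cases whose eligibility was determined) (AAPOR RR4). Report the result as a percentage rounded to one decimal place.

Num → 170 + 10 = 180
Eligible (known) → 170 + 10 + 24 + 65 + 6 = 275
e = 275 / (275 + 106) = 275 / 381 = 0.7218
Estimated eligible among unknowns → 0.7218 × 118 = 85.17
Denom → 275 + 85.17 = 360.17
RR4 = 180 / 360.17 = 0.4998

50.0%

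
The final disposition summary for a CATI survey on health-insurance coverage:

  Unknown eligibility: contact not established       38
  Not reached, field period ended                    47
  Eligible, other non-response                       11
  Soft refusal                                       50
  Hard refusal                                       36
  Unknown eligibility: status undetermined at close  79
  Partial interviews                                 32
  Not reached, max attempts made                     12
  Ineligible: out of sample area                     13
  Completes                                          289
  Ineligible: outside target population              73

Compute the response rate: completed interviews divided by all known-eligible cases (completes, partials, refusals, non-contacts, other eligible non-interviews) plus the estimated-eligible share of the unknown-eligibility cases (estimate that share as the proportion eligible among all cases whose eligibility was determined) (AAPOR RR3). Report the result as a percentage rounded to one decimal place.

50.2%

Refused = 36 + 50 = 86
No answer / not reached = 47 + 12 = 59
Eligibility not determined = 38 + 79 = 117
Ineligible = 73 + 13 = 86
Top → 289
Determined eligible → 289 + 32 + 86 + 59 + 11 = 477
e = 477 / (477 + 86) = 477 / 563 = 0.8472
Estimated eligible among unknowns → 0.8472 × 117 = 99.12
Denominator → 477 + 99.12 = 576.12
RR3 = 289 / 576.12 = 0.5016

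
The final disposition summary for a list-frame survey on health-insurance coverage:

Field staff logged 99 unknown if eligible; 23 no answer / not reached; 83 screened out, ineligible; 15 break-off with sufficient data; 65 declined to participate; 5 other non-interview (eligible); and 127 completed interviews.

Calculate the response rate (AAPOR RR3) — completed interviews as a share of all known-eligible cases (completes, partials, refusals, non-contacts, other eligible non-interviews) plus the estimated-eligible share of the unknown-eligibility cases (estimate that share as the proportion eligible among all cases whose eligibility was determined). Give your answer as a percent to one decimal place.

41.2%

Num = 127
Known eligible = 127 + 15 + 65 + 23 + 5 = 235
e = 235 / (235 + 83) = 235 / 318 = 0.7390
e × U = 0.7390 × 99 = 73.16
Denom = 235 + 73.16 = 308.16
RR3 = 127 / 308.16 = 0.4121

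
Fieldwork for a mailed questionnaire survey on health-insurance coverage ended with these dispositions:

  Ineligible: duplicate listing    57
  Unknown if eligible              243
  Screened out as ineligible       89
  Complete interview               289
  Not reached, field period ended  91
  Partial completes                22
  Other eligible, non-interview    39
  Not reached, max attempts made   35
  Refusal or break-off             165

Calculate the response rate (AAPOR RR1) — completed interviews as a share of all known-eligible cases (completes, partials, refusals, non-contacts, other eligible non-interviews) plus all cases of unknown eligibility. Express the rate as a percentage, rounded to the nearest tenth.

32.7%

Never reached = 91 + 35 = 126
Not eligible = 89 + 57 = 146
Num → 289
Denom → 289 + 22 + 165 + 126 + 39 + 243 = 884
RR1 = 289 / 884 = 0.3269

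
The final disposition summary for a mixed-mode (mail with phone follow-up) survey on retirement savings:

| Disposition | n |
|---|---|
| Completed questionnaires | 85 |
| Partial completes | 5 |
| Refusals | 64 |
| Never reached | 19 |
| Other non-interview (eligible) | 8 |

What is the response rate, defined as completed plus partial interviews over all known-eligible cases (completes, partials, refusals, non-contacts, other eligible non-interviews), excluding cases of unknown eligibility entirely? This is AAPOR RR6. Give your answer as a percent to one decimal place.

Numerator → 85 + 5 = 90
Denom → 85 + 5 + 64 + 19 + 8 = 181
RR6 = 90 / 181 = 0.4972

49.7%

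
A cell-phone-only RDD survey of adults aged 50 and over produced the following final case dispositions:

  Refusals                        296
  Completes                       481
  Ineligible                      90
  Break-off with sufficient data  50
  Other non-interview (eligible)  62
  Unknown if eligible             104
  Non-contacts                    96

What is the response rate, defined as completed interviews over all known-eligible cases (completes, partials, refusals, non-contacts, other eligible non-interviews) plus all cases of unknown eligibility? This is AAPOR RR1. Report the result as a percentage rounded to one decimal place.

44.2%

Top: 481
Denom: 481 + 50 + 296 + 96 + 62 + 104 = 1089
RR1 = 481 / 1089 = 0.4417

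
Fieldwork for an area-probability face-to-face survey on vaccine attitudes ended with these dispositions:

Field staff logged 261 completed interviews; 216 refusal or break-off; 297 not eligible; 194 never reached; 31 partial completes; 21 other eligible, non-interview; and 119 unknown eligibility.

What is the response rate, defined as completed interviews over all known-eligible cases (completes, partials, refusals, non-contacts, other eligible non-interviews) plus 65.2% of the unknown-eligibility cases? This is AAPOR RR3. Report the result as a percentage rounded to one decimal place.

32.6%

Numerator = 261
Determined eligible = 261 + 31 + 216 + 194 + 21 = 723
e × U = 0.6520 × 119 = 77.59
Denominator = 723 + 77.59 = 800.59
RR3 = 261 / 800.59 = 0.3260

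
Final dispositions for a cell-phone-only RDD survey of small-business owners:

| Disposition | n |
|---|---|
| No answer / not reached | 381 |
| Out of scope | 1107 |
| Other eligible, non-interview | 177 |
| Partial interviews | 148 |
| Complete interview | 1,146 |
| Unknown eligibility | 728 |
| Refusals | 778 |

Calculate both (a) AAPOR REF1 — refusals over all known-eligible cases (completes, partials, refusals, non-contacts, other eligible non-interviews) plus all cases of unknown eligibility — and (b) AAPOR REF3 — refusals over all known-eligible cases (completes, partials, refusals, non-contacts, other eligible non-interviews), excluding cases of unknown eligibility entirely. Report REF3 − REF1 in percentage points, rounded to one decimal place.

Top: 778
Base: 1146 + 148 + 778 + 381 + 177 + 728 = 3358
REF1 = 778 / 3358 = 0.2317
Base: 1146 + 148 + 778 + 381 + 177 = 2630
REF3 = 778 / 2630 = 0.2958
Difference = 29.58 − 23.17 = 6.41 percentage points

6.4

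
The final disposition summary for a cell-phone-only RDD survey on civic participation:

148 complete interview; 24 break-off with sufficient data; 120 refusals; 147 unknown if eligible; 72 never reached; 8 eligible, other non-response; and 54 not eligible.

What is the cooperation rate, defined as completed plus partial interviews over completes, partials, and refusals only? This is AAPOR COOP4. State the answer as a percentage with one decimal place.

Top: 148 + 24 = 172
Base: 148 + 24 + 120 = 292
COOP4 = 172 / 292 = 0.5890

58.9%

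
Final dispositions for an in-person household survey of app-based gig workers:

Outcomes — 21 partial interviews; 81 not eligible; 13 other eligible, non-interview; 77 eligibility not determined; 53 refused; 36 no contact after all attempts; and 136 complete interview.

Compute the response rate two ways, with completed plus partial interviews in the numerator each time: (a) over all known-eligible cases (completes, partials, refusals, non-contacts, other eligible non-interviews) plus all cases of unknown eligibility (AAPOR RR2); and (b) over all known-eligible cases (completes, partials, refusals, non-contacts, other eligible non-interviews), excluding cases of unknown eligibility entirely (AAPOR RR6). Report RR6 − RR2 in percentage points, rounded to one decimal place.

13.9

Num: 136 + 21 = 157
Denom: 136 + 21 + 53 + 36 + 13 + 77 = 336
RR2 = 157 / 336 = 0.4673
Denom: 136 + 21 + 53 + 36 + 13 = 259
RR6 = 157 / 259 = 0.6062
Difference = 60.62 − 46.73 = 13.89 percentage points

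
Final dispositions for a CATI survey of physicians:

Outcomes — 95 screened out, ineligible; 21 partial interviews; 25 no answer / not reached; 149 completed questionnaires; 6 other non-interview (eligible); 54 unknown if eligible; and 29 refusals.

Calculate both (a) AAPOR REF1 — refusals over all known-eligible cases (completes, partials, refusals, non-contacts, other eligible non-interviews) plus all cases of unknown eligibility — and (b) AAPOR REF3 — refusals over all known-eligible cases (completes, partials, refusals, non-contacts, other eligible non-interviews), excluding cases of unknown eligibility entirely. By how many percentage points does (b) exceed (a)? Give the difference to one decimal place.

Num = 29
Denom = 149 + 21 + 29 + 25 + 6 + 54 = 284
REF1 = 29 / 284 = 0.1021
Denom = 149 + 21 + 29 + 25 + 6 = 230
REF3 = 29 / 230 = 0.1261
Difference = 12.61 − 10.21 = 2.40 percentage points

2.4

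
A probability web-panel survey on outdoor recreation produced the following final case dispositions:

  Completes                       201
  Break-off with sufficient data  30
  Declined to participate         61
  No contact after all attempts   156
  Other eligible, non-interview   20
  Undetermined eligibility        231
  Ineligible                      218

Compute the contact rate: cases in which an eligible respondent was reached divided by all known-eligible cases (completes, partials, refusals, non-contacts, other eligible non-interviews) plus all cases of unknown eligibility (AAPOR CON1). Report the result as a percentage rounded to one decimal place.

44.6%

Numerator: 201 + 30 + 61 + 20 = 312
Denom: 201 + 30 + 61 + 156 + 20 + 231 = 699
CON1 = 312 / 699 = 0.4464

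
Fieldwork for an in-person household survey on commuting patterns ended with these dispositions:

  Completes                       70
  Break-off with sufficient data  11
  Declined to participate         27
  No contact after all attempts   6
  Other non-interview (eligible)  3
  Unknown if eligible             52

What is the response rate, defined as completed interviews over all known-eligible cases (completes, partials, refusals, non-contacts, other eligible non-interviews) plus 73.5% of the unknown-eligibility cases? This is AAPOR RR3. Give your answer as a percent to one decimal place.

Num = 70
Known eligible = 70 + 11 + 27 + 6 + 3 = 117
e × U = 0.7350 × 52 = 38.22
Base = 117 + 38.22 = 155.22
RR3 = 70 / 155.22 = 0.4510

45.1%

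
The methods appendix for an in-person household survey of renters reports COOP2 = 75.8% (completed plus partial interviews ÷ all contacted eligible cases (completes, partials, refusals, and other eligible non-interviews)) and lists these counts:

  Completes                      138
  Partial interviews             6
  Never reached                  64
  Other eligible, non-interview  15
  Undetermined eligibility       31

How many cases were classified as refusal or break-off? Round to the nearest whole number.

31

Numerator = 138 + 6 = 144
COOP2 = 144 / D = 0.758
D = 144 / 0.758 = 190.0
Other denominator terms total 159
refusal or break-off = 190.0 − 159 ≈ 31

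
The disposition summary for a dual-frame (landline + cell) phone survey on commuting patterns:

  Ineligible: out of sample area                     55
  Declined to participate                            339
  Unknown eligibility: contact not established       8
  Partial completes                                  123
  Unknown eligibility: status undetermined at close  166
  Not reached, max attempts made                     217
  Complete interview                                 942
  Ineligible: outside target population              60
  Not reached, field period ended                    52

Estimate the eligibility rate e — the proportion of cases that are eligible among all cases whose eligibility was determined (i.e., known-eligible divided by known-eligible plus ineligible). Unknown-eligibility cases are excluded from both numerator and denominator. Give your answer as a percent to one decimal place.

93.6%

No answer / not reached = 52 + 217 = 269
Unknown eligibility = 8 + 166 = 174
Not eligible = 60 + 55 = 115
Eligible (known) → 942 + 123 + 339 + 269 = 1673
e = 1673 / (1673 + 115) = 1673 / 1788 = 0.9357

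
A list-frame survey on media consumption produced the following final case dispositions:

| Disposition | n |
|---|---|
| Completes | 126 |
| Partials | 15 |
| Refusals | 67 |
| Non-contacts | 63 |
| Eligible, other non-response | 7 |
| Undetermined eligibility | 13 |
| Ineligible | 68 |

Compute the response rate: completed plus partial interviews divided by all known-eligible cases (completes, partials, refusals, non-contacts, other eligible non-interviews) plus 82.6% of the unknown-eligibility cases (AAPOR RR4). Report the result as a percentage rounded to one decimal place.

Top = 126 + 15 = 141
Eligible (known) = 126 + 15 + 67 + 63 + 7 = 278
Estimated eligible among unknowns = 0.8260 × 13 = 10.74
Base = 278 + 10.74 = 288.74
RR4 = 141 / 288.74 = 0.4883

48.8%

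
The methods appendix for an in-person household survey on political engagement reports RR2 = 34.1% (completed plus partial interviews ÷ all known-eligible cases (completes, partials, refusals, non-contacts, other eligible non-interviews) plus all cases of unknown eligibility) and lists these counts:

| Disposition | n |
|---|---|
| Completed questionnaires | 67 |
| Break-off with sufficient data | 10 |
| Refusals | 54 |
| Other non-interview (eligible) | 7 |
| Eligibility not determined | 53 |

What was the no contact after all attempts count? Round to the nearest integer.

35

Numerator: 67 + 10 = 77
RR2 = 77 / D = 0.341
D = 77 / 0.341 = 225.8
Remaining denominator categories sum to 191
no contact after all attempts = 225.8 − 191 ≈ 35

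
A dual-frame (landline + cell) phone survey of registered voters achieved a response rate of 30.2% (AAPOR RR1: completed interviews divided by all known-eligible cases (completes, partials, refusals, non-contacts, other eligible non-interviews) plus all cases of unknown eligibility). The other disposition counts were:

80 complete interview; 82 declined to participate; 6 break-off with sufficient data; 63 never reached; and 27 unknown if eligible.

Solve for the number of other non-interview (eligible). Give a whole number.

RR1 = 80 / D = 0.302
D = 80 / 0.302 = 264.9
Remaining denominator categories sum to 258
other non-interview (eligible) = 264.9 − 258 ≈ 7

7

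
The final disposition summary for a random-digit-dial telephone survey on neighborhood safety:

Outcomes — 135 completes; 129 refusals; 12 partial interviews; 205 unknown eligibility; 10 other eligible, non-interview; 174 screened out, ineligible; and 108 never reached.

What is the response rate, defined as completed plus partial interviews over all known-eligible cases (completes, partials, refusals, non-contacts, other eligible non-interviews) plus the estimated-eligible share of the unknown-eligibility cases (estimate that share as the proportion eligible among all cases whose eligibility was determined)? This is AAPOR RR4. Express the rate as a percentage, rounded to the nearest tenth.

Num → 135 + 12 = 147
Known eligible → 135 + 12 + 129 + 108 + 10 = 394
e = 394 / (394 + 174) = 394 / 568 = 0.6937
Estimated eligible among unknowns → 0.6937 × 205 = 142.21
Denominator → 394 + 142.21 = 536.21
RR4 = 147 / 536.21 = 0.2741

27.4%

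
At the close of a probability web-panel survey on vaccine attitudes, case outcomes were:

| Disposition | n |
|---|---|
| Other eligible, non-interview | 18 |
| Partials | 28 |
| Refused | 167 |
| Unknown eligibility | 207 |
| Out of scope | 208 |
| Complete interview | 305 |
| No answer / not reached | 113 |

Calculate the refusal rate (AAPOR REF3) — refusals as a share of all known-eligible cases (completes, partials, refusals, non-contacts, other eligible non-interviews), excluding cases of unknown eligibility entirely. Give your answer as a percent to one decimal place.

26.5%

Numerator = 167
Base = 305 + 28 + 167 + 113 + 18 = 631
REF3 = 167 / 631 = 0.2647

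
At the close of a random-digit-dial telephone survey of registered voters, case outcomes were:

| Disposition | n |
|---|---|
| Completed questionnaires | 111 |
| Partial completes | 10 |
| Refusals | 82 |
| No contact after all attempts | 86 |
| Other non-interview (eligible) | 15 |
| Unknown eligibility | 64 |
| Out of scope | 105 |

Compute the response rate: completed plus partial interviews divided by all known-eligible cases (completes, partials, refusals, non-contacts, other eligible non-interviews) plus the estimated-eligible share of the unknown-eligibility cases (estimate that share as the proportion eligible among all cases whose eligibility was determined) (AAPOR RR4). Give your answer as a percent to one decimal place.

Top → 111 + 10 = 121
Eligible (known) → 111 + 10 + 82 + 86 + 15 = 304
e = 304 / (304 + 105) = 304 / 409 = 0.7433
e × U → 0.7433 × 64 = 47.57
Base → 304 + 47.57 = 351.57
RR4 = 121 / 351.57 = 0.3442

34.4%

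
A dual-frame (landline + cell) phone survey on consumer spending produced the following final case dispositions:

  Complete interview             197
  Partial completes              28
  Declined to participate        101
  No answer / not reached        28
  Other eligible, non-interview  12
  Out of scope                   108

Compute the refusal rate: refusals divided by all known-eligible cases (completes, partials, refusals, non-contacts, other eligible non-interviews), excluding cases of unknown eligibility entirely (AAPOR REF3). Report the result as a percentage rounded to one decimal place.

Top: 101
Base: 197 + 28 + 101 + 28 + 12 = 366
REF3 = 101 / 366 = 0.2760

27.6%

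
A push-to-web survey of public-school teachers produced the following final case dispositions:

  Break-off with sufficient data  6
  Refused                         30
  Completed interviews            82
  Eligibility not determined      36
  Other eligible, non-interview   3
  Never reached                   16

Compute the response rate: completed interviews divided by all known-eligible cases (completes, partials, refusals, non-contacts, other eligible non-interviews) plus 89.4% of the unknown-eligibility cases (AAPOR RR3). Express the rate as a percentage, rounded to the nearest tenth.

48.5%

Num = 82
Known eligible = 82 + 6 + 30 + 16 + 3 = 137
e × U = 0.8940 × 36 = 32.18
Denominator = 137 + 32.18 = 169.18
RR3 = 82 / 169.18 = 0.4847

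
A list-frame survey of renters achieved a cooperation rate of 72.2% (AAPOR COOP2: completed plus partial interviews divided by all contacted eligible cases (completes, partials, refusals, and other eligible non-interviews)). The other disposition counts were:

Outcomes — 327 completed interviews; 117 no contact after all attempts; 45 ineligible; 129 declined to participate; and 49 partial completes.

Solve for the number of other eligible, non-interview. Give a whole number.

Num: 327 + 49 = 376
COOP2 = 376 / D = 0.722
D = 376 / 0.722 = 520.8
Remaining denominator categories sum to 505
other eligible, non-interview = 520.8 − 505 ≈ 16

16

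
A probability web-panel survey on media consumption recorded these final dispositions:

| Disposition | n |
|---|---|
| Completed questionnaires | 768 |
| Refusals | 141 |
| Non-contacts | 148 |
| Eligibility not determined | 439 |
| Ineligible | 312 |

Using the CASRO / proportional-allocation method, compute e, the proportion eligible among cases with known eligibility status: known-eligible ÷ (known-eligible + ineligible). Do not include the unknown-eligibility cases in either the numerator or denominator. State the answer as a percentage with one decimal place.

Determined eligible → 768 + 141 + 148 = 1057
e = 1057 / (1057 + 312) = 1057 / 1369 = 0.7721

77.2%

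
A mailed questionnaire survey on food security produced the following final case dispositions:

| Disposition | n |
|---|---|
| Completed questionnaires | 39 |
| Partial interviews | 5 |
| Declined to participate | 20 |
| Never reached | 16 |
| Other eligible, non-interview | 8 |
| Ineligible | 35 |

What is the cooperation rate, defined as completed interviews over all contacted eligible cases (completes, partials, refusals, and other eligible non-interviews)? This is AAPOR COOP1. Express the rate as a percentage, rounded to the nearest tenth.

Numerator = 39
Denominator = 39 + 5 + 20 + 8 = 72
COOP1 = 39 / 72 = 0.5417

54.2%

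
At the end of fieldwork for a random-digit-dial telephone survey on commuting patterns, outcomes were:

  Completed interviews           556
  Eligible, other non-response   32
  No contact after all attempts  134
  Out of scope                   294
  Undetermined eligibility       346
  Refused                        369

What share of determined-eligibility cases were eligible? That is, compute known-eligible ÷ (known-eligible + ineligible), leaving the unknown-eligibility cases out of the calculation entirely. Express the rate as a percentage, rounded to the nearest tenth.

Determined eligible: 556 + 369 + 134 + 32 = 1091
e = 1091 / (1091 + 294) = 1091 / 1385 = 0.7877

78.8%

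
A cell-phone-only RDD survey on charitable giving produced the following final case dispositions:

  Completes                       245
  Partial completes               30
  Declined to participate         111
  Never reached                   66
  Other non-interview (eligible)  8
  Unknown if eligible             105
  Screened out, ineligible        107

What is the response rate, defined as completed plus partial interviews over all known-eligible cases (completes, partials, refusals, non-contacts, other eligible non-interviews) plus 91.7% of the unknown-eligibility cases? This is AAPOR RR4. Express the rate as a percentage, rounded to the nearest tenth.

Top → 245 + 30 = 275
Eligible (known) → 245 + 30 + 111 + 66 + 8 = 460
e × U → 0.9170 × 105 = 96.29
Denominator → 460 + 96.29 = 556.29
RR4 = 275 / 556.29 = 0.4943

49.4%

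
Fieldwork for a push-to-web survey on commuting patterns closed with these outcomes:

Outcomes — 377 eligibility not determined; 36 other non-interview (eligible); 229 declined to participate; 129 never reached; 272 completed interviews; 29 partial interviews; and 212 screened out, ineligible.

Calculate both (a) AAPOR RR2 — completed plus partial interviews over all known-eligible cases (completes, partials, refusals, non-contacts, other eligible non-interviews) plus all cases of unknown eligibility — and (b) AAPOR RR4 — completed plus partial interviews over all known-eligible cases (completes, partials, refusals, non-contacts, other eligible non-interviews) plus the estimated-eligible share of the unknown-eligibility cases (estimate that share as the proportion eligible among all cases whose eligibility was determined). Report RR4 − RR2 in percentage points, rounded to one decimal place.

2.5

Top → 272 + 29 = 301
Base → 272 + 29 + 229 + 129 + 36 + 377 = 1072
RR2 = 301 / 1072 = 0.2808
Known eligible → 272 + 29 + 229 + 129 + 36 = 695
e = 695 / (695 + 212) = 695 / 907 = 0.7663
Estimated eligible among unknowns → 0.7663 × 377 = 288.90
Base → 695 + 288.90 = 983.90
RR4 = 301 / 983.90 = 0.3059
Difference = 30.59 − 28.08 = 2.51 percentage points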